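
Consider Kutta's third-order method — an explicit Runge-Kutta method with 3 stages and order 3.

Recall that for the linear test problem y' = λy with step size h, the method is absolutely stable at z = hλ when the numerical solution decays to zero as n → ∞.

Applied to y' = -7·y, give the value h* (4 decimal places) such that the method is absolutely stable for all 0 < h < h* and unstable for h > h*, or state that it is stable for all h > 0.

Test eqn y'=λy, z=hλ:
  order 3, 3-stage ⇒ R(z)=1+z+z^2/2+z^3/6
  (e.g. R(-0.92)=0.37342, |R|=0.37342)

Solve |R(x)|<1 on ℝ⁻.
x=-0.92: |R|=0.3734
|R(-1.91)|=0.2473 |R(-1.06)|=0.3033 |R(-1.04)|=0.3133
Bisect:
  x_lo=-2.8526 |R|=1.6526  x_hi=-0.3570 |R|=0.6992
  mid=-1.60477 |R|=0.00591 →hi
  mid=-2.22866 |R|=0.59013 →hi
  mid=-2.54061 |R|=1.04640 →lo
  mid=-2.38463 |R|=0.80142 →hi
  mid=-2.46262 |R|=0.91946 →hi
  mid=-2.50161 |R|=0.98179 →hi
  mid=-2.52111 |R|=1.01381 →lo
  mid=-2.51136 |R|=0.99773 →hi
  ...
  [-2.51289,-2.51273] ⇒ x*=-2.5127
So |R|<1 on (-2.5127, 0).

(-2.5127,0); λ=-7 ⇒ h* = 0.3590.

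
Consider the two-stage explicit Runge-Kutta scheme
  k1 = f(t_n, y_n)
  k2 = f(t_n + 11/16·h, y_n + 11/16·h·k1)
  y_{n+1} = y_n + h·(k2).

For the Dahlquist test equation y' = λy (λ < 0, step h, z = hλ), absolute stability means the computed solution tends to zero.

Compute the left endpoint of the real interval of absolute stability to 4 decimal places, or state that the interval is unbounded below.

Test eqn y'=λy, z=hλ:
  k1=λy_n ⇒ h·k1=z·y_n;  k2=λ(1+11/16z)y_n ⇒ h·k2=z(1+11/16z)y_n
  y_{n+1}/y_n = 1 + z(1+11/16z) = 1 + z + 11/16z²
  R(z) = 1 + z + 11/16z².

Solve |R(x)|<1 on ℝ⁻.
x=-1.55: |R|=1.1017
R=1: x+11/16x²=0 ⇒ x=−16/11=-1.4545; min R=1−1/(4·11/16)=0.6364>−1
Confirm numerically:
  x=-1.424: |R|=0.97010 <1
  x=-1.338: |R|=0.89279 <1
  x=-0.785: |R|=0.63865 <1
  x=-0.752: |R|=0.63678 <1
  x=-1.875: |R|=1.54199 >1
  x=-1.572: |R|=1.12694 >1
  x=-1.528: |R|=1.07716 >1
Interval (-1.4545, 0).

z* = -1.4545.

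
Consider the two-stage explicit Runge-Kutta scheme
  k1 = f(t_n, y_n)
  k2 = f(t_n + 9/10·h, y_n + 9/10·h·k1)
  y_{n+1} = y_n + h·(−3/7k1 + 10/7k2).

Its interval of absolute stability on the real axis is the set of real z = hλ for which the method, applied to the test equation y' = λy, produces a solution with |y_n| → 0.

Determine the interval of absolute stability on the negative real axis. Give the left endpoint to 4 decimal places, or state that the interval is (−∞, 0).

Set f=λy, z=hλ:
  k1=λy_n ⇒ h·k1=z·y_n;  k2=λ(1+9/10z)y_n ⇒ h·k2=z(1+9/10z)y_n
  y_{n+1}/y_n = 1 − 3/7z + 10/7z(1+9/10z) = 1 + z + 9/7z²
  Hence R(z) = 1 + z + 9/7z².

Boundary: |R(x)|=1, x<0.
x=-0.38: |R|=0.8057
R=1: x+9/7x²=0 ⇒ x=−7/9=-0.7778; min R=1−1/(4·9/7)=0.8056>−1
Confirm numerically:
  x=-0.715: |R|=0.94229 <1
  x=-0.693: |R|=0.92446 <1
  x=-0.672: |R|=0.90861 <1
  x=-0.452: |R|=0.81068 <1
  x=-1.181: |R|=1.61226 >1
  x=-0.838: |R|=1.06489 >1
Stable set (-0.7778, 0).

z∈(-0.7778,0).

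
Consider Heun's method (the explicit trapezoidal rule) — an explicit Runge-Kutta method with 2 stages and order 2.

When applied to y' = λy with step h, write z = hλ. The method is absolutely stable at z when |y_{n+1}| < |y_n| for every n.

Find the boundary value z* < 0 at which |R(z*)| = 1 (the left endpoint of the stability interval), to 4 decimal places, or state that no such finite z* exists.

z* = -2.0000.

Test eqn y'=λy, z=hλ:
  order 2, 2-stage ⇒ R(z)=1+z+z^2/2
  (e.g. R(-1.41)=0.58405, |R|=0.58405)

Need |R(x)|<1, x<0.
x=-1.41: |R|=0.5840
|R(-1.75)|=0.7812 |R(-1.5)|=0.6250 |R(-0.61)|=0.5760
Bisect:
  x_lo=-2.6542 |R|=1.8683  x_hi=-0.1092 |R|=0.8967
  mid=-1.38173 |R|=0.57286 →hi
  mid=-2.01799 |R|=1.01815 →lo
  mid=-1.69986 |R|=0.74490 →hi
  mid=-1.85892 |R|=0.86888 →hi
  mid=-1.93846 |R|=0.94035 →hi
  mid=-1.97822 |R|=0.97846 →hi
  mid=-1.99811 |R|=0.99811 →hi
  ...
  [-2.00012,-1.99997] ⇒ x*=-2.0000
Interval (-2.0000, 0).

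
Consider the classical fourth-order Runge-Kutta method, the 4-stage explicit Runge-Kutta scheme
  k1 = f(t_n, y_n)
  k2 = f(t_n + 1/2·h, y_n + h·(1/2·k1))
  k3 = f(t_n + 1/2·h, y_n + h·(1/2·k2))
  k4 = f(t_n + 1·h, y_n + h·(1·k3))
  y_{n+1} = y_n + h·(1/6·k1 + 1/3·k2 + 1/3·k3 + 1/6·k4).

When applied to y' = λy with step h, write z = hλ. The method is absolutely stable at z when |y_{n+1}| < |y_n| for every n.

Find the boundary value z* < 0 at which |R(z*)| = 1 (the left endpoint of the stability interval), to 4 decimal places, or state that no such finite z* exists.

left endpoint -2.7853.

Test eqn y'=λy, z=hλ:
  order 4, 4-stage ⇒ R(z)=1+z+z^2/2+z^3/6+z^4/24
  (e.g. R(-1.52)=0.27231, |R|=0.27231)

Need |R(x)|<1, x<0.
x=-1.52: |R|=0.2723
|R(-3.16)|=1.7284 |R(-2.65)|=0.8145 |R(-1.2)|=0.3184
Bisect:
  x_lo=-3.6626 |R|=3.3541  x_hi=-0.1508 |R|=0.8601
  mid=-1.90669 |R|=0.30645 →hi
  mid=-2.78466 |R|=0.99904 →hi
  mid=-3.22364 |R|=1.88864 →lo
  mid=-3.00415 |R|=1.38332 →lo
  mid=-2.89440 |R|=1.17736 →lo
  mid=-2.83953 |R|=1.08490 →lo
  mid=-2.81209 |R|=1.04117 →lo
  ...
  [-2.78530,-2.78509] ⇒ x*=-2.7853
Stable set (-2.7853, 0).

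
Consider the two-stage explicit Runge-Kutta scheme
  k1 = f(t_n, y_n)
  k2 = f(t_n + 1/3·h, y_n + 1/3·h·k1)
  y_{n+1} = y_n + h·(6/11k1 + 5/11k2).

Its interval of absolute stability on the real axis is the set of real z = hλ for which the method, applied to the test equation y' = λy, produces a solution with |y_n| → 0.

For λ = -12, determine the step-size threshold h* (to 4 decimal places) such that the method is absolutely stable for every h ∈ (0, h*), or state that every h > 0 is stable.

Set f=λy, z=hλ:
  k1=λy_n ⇒ h·k1=z·y_n;  k2=λ(1+1/3z)y_n ⇒ h·k2=z(1+1/3z)y_n
  y_{n+1}/y_n = 1 + 6/11z + 5/11z(1+1/3z) = 1 + z + 5/33z²
  Hence R(z) = 1 + z + 5/33z².

Need |R(x)|<1, x<0.
x=-0.92: |R|=0.2082
R=1: x+5/33x²=0 ⇒ x=−33/5=-6.6000; min R=1−1/(4·5/33)=-0.6500>−1
Confirm numerically:
  x=-4.407: |R|=0.46433 <1
  x=-4.215: |R|=0.52315 <1
  x=-3.675: |R|=0.62869 <1
  x=-7.079: |R|=1.51376 >1
  x=-6.774: |R|=1.17859 >1
  x=-6.663: |R|=1.06360 >1
Stable set (-6.6000, 0).

(-6.6000,0); λ=-12 ⇒ h* = (33/5)/12 = 0.5500.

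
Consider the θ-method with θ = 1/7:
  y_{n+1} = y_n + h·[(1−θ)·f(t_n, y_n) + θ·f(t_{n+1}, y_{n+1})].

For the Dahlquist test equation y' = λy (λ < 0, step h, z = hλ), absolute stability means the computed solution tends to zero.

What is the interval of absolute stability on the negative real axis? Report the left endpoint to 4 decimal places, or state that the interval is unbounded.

Set f=λy, z=hλ:
  y_{n+1} = y_n + z·[6/7·y_n + 1/7·y_{n+1}] ⇒ (1 − 1/7z)y_{n+1} = (1 + 6/7z)y_n
  R(z) = (1 + 6/7z)/(1 − 1/7z).

Solve |R(x)|<1 on ℝ⁻.
x=-1.37: |R|=0.1458
R=−1: 1+6/7x = −1+1/7x ⇒ -5/7x=2 ⇒ x=2/(-5/7)=-2.8000
Confirm numerically:
  x=-1.998: |R|=0.55435 <1
  x=-1.839: |R|=0.45639 <1
  x=-1.140: |R|=0.01966 <1
  x=-3.143: |R|=1.16908 >1
  x=-2.945: |R|=1.07290 >1
So |R|<1 on (-2.8000, 0).

z∈(-2.8000,0).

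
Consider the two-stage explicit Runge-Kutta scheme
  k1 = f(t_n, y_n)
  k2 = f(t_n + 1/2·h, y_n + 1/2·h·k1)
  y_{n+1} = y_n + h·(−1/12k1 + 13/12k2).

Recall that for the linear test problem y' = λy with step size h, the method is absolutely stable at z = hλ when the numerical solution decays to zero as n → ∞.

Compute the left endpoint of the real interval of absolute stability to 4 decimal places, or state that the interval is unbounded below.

Set f=λy, z=hλ:
  k1=λy_n ⇒ h·k1=z·y_n;  k2=λ(1+1/2z)y_n ⇒ h·k2=z(1+1/2z)y_n
  y_{n+1}/y_n = 1 − 1/12z + 13/12z(1+1/2z) = 1 + z + 13/24z²
  so R(z) = 1 + z + 13/24z².

Find x<0 with |R(x)|<1.
x=-1.11: |R|=0.5574
R=1: x+13/24x²=0 ⇒ x=−24/13=-1.8462; min R=1−1/(4·13/24)=0.5385>−1
Confirm numerically:
  x=-1.807: |R|=0.96168 <1
  x=-1.538: |R|=0.74328 <1
  x=-1.355: |R|=0.63951 <1
  x=-1.317: |R|=0.62251 <1
  x=-2.446: |R|=1.79475 >1
  x=-2.030: |R|=1.20215 >1
Interval (-1.8462, 0).

left endpoint -1.8462.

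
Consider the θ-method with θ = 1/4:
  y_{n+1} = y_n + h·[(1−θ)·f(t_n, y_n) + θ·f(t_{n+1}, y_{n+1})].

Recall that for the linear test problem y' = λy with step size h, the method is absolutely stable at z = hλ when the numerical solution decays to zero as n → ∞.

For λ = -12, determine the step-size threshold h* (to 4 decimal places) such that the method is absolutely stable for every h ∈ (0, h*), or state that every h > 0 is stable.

With y'=λy (z=hλ):
  y_{n+1} = y_n + z·[3/4·y_n + 1/4·y_{n+1}] ⇒ (1 − 1/4z)y_{n+1} = (1 + 3/4z)y_n
  so R(z) = (1 + 3/4z)/(1 − 1/4z).

Solve |R(x)|<1 on ℝ⁻.
x=-0.79: |R|=0.3403
R=−1: 1+3/4x = −1+1/4x ⇒ -1/2x=2 ⇒ x=2/(-1/2)=-4.0000
Confirm numerically:
  x=-3.093: |R|=0.74425 <1
  x=-2.964: |R|=0.70247 <1
  x=-2.535: |R|=0.55164 <1
  x=-4.111: |R|=1.02737 >1
  x=-4.091: |R|=1.02249 >1
Stable set (-4.0000, 0).

(-4.0000,0); λ=-12 ⇒ h* = (4)/12 = 0.3333.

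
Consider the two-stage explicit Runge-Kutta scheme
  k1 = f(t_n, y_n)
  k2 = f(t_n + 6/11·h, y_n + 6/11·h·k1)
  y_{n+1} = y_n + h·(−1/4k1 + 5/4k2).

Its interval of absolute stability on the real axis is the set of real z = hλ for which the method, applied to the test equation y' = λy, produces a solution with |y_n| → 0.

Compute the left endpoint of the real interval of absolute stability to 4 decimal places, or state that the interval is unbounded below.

On y'=λy, z=hλ:
  k1=λy_n ⇒ h·k1=z·y_n;  k2=λ(1+6/11z)y_n ⇒ h·k2=z(1+6/11z)y_n
  y_{n+1}/y_n = 1 − 1/4z + 5/4z(1+6/11z) = 1 + z + 15/22z²
  so R(z) = 1 + z + 15/22z².

Boundary: |R(x)|=1, x<0.
x=-0.68: |R|=0.6353
R=1: x+15/22x²=0 ⇒ x=−22/15=-1.4667; min R=1−1/(4·15/22)=0.6333>−1
Confirm numerically:
  x=-1.224: |R|=0.79748 <1
  x=-1.210: |R|=0.78825 <1
  x=-0.986: |R|=0.67686 <1
  x=-1.956: |R|=1.65259 >1
  x=-1.777: |R|=1.37600 >1
Interval (-1.4667, 0).

z* = -1.4667.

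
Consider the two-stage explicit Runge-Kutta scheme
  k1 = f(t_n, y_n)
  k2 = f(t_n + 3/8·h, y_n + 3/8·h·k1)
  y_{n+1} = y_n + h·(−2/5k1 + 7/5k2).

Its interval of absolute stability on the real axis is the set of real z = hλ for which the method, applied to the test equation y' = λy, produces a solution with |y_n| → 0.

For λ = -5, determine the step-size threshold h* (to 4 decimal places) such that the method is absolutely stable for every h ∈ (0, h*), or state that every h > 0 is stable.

Set f=λy, z=hλ:
  k1=λy_n ⇒ h·k1=z·y_n;  k2=λ(1+3/8z)y_n ⇒ h·k2=z(1+3/8z)y_n
  y_{n+1}/y_n = 1 − 2/5z + 7/5z(1+3/8z) = 1 + z + 21/40z²
  Hence R(z) = 1 + z + 21/40z².

Need |R(x)|<1, x<0.
x=-1.25: |R|=0.5703
R=1: x+21/40x²=0 ⇒ x=−40/21=-1.9048; min R=1−1/(4·21/40)=0.5238>−1
Confirm numerically:
  x=-1.820: |R|=0.91901 <1
  x=-1.680: |R|=0.80176 <1
  x=-1.423: |R|=0.64009 <1
  x=-2.067: |R|=1.17606 >1
  x=-1.930: |R|=1.02557 >1
Stable set (-1.9048, 0).

(-1.9048,0); λ=-5 ⇒ h* = (40/21)/5 = 0.3810.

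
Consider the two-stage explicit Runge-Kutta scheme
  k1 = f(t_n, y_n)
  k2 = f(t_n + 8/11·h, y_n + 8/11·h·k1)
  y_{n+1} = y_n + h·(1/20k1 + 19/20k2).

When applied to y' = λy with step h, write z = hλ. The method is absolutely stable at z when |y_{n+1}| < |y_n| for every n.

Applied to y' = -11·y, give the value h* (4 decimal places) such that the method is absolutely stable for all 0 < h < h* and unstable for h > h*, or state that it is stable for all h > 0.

On y'=λy, z=hλ:
  k1=λy_n ⇒ h·k1=z·y_n;  k2=λ(1+8/11z)y_n ⇒ h·k2=z(1+8/11z)y_n
  y_{n+1}/y_n = 1 + 1/20z + 19/20z(1+8/11z) = 1 + z + 38/55z²
  so R(z) = 1 + z + 38/55z².

Boundary: |R(x)|=1, x<0.
x=-1.19: |R|=0.7884
R=1: x+38/55x²=0 ⇒ x=−55/38=-1.4474; min R=1−1/(4·38/55)=0.6382>−1
Confirm numerically:
  x=-0.761: |R|=0.63912 <1
  x=-0.749: |R|=0.63860 <1
  x=-0.739: |R|=0.63832 <1
  x=-1.917: |R|=1.62201 >1
  x=-1.500: |R|=1.05455 >1
Stable set (-1.4474, 0).

(-1.4474,0); λ=-11 ⇒ h* = (55/38)/11 = 0.1316.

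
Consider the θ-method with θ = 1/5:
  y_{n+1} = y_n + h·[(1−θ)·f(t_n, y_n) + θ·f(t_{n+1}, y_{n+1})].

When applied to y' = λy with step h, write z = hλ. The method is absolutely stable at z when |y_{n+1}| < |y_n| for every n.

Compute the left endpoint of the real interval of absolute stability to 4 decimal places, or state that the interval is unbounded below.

z* = -3.3333.

With y'=λy (z=hλ):
  y_{n+1} = y_n + z·[4/5·y_n + 1/5·y_{n+1}] ⇒ (1 − 1/5z)y_{n+1} = (1 + 4/5z)y_n
  Hence R(z) = (1 + 4/5z)/(1 − 1/5z).

Need |R(x)|<1, x<0.
x=-1.78: |R|=0.3127
R=−1: 1+4/5x = −1+1/5x ⇒ -3/5x=2 ⇒ x=2/(-3/5)=-3.3333
Confirm numerically:
  x=-2.671: |R|=0.74097 <1
  x=-1.909: |R|=0.38153 <1
  x=-1.336: |R|=0.05429 <1
  x=-3.521: |R|=1.06607 >1
  x=-3.485: |R|=1.05362 >1
  x=-3.478: |R|=1.05119 >1
Interval (-3.3333, 0).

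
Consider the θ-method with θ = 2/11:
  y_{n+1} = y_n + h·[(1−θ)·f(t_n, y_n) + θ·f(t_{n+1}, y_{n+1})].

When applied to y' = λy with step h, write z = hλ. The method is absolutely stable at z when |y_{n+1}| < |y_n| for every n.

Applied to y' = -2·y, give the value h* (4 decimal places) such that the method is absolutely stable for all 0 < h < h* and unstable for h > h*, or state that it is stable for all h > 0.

(-3.1429,0); λ=-2 ⇒ h* = (22/7)/2 = 1.5714.

Test eqn y'=λy, z=hλ:
  y_{n+1} = y_n + z·[9/11·y_n + 2/11·y_{n+1}] ⇒ (1 − 2/11z)y_{n+1} = (1 + 9/11z)y_n
  R(z) = (1 + 9/11z)/(1 − 2/11z).

Boundary: |R(x)|=1, x<0.
x=-0.76: |R|=0.3323
R=−1: 1+9/11x = −1+2/11x ⇒ -7/11x=2 ⇒ x=2/(-7/11)=-3.1429
Confirm numerically:
  x=-2.817: |R|=0.86287 <1
  x=-2.356: |R|=0.64944 <1
  x=-2.124: |R|=0.53227 <1
  x=-3.596: |R|=1.17436 >1
  x=-3.535: |R|=1.15191 >1
Stable set (-3.1429, 0).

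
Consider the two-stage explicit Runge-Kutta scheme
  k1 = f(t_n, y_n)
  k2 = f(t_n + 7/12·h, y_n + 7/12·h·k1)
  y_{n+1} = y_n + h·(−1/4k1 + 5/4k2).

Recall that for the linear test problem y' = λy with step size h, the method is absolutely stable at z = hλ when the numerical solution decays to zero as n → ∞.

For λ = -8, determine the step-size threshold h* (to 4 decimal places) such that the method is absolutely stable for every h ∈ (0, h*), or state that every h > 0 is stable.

On y'=λy, z=hλ:
  k1=λy_n ⇒ h·k1=z·y_n;  k2=λ(1+7/12z)y_n ⇒ h·k2=z(1+7/12z)y_n
  y_{n+1}/y_n = 1 − 1/4z + 5/4z(1+7/12z) = 1 + z + 35/48z²
  ⇒ R(z) = 1 + z + 35/48z².

Boundary: |R(x)|=1, x<0.
x=-1.69: |R|=1.3926
R=1: x+35/48x²=0 ⇒ x=−48/35=-1.3714; min R=1−1/(4·35/48)=0.6571>−1
Confirm numerically:
  x=-1.053: |R|=0.75551 <1
  x=-0.817: |R|=0.66971 <1
  x=-0.749: |R|=0.66006 <1
  x=-0.668: |R|=0.65737 <1
  x=-1.646: |R|=1.32954 >1
  x=-1.592: |R|=1.25605 >1
  x=-1.546: |R|=1.19679 >1
Interval (-1.3714, 0).

(-1.3714,0); λ=-8 ⇒ h* = (48/35)/8 = 0.1714.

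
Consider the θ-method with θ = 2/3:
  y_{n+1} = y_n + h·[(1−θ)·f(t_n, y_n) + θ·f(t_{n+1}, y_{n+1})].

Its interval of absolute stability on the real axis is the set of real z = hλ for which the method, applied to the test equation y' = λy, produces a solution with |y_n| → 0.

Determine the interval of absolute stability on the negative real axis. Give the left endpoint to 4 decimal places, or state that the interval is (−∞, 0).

Test eqn y'=λy, z=hλ:
  y_{n+1} = y_n + z·[1/3·y_n + 2/3·y_{n+1}] ⇒ (1 − 2/3z)y_{n+1} = (1 + 1/3z)y_n
  Hence R(z) = (1 + 1/3z)/(1 − 2/3z).

Need |R(x)|<1, x<0.
x=-1.3: |R|=0.3036
x=-2: |R|=0.1429
x=-10: |R|=0.3043
x=-100: |R|=0.4778
θ=2/3≥1/2 ⇒ |1+1/3x|<|1−2/3x| ∀x<0 ⇒ interval (−∞,0).

unbounded; (−∞, 0).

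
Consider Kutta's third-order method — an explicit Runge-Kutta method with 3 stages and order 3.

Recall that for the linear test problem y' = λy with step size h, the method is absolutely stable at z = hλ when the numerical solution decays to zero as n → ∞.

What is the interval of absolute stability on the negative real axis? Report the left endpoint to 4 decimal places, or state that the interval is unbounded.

With y'=λy (z=hλ):
  order 3, 3-stage ⇒ R(z)=1+z+z^2/2+z^3/6
  (e.g. R(-1.42)=0.11099, |R|=0.11099)

Boundary: |R(x)|=1, x<0.
x=-1.42: |R|=0.1110
|R(-1.09)|=0.2882 |R(-0.9)|=0.3835 |R(-0.56)|=0.5675
Bisect:
  x_lo=-3.3175 |R|=2.8999  x_hi=-0.3003 |R|=0.7403
  mid=-1.80890 |R|=0.15933 →hi
  mid=-2.56321 |R|=1.08492 →lo
  mid=-2.18605 |R|=0.53777 →hi
  mid=-2.37463 |R|=0.78690 →hi
  mid=-2.46892 |R|=0.92938 →hi
  mid=-2.51606 |R|=1.00546 →lo
  mid=-2.49249 |R|=0.96701 →hi
  mid=-2.50428 |R|=0.98613 →hi
  mid=-2.51017 |R|=0.99577 →hi
  ...
  [-2.51275,-2.51256] ⇒ x*=-2.5127
Stable set (-2.5127, 0).

z∈(-2.5127,0).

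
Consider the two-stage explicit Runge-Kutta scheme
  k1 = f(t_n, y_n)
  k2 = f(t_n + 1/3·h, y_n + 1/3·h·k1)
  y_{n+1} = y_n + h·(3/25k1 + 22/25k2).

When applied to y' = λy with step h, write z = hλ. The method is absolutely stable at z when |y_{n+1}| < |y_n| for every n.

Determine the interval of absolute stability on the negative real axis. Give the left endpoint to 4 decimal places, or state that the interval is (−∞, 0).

On y'=λy, z=hλ:
  k1=λy_n ⇒ h·k1=z·y_n;  k2=λ(1+1/3z)y_n ⇒ h·k2=z(1+1/3z)y_n
  y_{n+1}/y_n = 1 + 3/25z + 22/25z(1+1/3z) = 1 + z + 22/75z²
  ⇒ R(z) = 1 + z + 22/75z².

Need |R(x)|<1, x<0.
x=-1.28: |R|=0.2006
R=1: x+22/75x²=0 ⇒ x=−75/22=-3.4091; min R=1−1/(4·22/75)=0.1477>−1
Confirm numerically:
  x=-2.522: |R|=0.34374 <1
  x=-2.406: |R|=0.29206 <1
  x=-2.330: |R|=0.26248 <1
  x=-3.925: |R|=1.59398 >1
  x=-3.920: |R|=1.58748 >1
  x=-3.599: |R|=1.20049 >1
Interval (-3.4091, 0).

z∈(-3.4091,0).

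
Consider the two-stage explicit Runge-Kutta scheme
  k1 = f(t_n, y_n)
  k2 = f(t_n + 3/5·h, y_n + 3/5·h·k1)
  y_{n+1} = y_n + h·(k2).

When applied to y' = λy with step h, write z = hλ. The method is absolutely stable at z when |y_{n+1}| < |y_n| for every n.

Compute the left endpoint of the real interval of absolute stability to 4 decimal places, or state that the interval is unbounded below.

With y'=λy (z=hλ):
  k1=λy_n ⇒ h·k1=z·y_n;  k2=λ(1+3/5z)y_n ⇒ h·k2=z(1+3/5z)y_n
  y_{n+1}/y_n = 1 + z(1+3/5z) = 1 + z + 3/5z²
  R(z) = 1 + z + 3/5z².

Solve |R(x)|<1 on ℝ⁻.
x=-0.94: |R|=0.5902
R=1: x+3/5x²=0 ⇒ x=−5/3=-1.6667; min R=1−1/(4·3/5)=0.5833>−1
Confirm numerically:
  x=-1.505: |R|=0.85401 <1
  x=-1.167: |R|=0.65013 <1
  x=-1.066: |R|=0.61581 <1
  x=-0.849: |R|=0.58348 <1
  x=-2.017: |R|=1.42397 >1
  x=-1.931: |R|=1.30626 >1
Interval (-1.6667, 0).

z* = -1.6667.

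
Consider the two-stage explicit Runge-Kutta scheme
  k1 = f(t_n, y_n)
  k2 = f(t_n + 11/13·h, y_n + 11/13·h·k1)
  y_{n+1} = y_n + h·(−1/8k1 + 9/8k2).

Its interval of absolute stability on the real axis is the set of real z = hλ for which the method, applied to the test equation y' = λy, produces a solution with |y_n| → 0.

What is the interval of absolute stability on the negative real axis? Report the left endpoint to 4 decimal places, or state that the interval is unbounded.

Test eqn y'=λy, z=hλ:
  k1=λy_n ⇒ h·k1=z·y_n;  k2=λ(1+11/13z)y_n ⇒ h·k2=z(1+11/13z)y_n
  y_{n+1}/y_n = 1 − 1/8z + 9/8z(1+11/13z) = 1 + z + 99/104z²
  ⇒ R(z) = 1 + z + 99/104z².

Solve |R(x)|<1 on ℝ⁻.
x=-1.54: |R|=1.7176
R=1: x+99/104x²=0 ⇒ x=−104/99=-1.0505; min R=1−1/(4·99/104)=0.7374>−1
Confirm numerically:
  x=-0.849: |R|=0.83715 <1
  x=-0.640: |R|=0.74991 <1
  x=-0.539: |R|=0.73755 <1
  x=-1.451: |R|=1.55318 >1
  x=-1.394: |R|=1.45581 >1
  x=-1.127: |R|=1.08207 >1
So |R|<1 on (-1.0505, 0).

(-1.0505, 0).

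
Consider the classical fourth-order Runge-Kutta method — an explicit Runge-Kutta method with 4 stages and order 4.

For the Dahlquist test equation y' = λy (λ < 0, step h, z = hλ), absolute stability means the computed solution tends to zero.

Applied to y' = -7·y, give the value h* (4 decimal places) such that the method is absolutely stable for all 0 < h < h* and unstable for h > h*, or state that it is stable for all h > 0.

Test eqn y'=λy, z=hλ:
  order 4, 4-stage ⇒ R(z)=1+z+z^2/2+z^3/6+z^4/24
  (e.g. R(-1.48)=0.27481, |R|=0.27481)

Find x<0 with |R(x)|<1.
x=-1.48: |R|=0.2748
|R(-2.69)|=0.8656 |R(-2.27)|=0.4633 |R(-0.72)|=0.4882
Bisect:
  x_lo=-3.5857 |R|=3.0470  x_hi=-0.2822 |R|=0.7542
  mid=-1.93392 |R|=0.31344 →hi
  mid=-2.75980 |R|=0.96223 →hi
  mid=-3.17274 |R|=1.75952 →lo
  mid=-2.96627 |R|=1.30894 →lo
  mid=-2.86303 |R|=1.12367 →lo
  mid=-2.81141 |R|=1.04010 →lo
  mid=-2.78561 |R|=1.00047 →lo
  ...
  [-2.78540,-2.78520] ⇒ x*=-2.7853
So |R|<1 on (-2.7853, 0).

(-2.7853,0); λ=-7 ⇒ h* = 0.3979.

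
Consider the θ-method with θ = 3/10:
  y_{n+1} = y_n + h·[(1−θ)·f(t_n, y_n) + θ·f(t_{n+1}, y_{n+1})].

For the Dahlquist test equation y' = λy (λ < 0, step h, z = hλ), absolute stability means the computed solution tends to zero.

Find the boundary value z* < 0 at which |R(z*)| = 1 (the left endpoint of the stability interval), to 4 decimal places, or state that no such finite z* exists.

Set f=λy, z=hλ:
  y_{n+1} = y_n + z·[7/10·y_n + 3/10·y_{n+1}] ⇒ (1 − 3/10z)y_{n+1} = (1 + 7/10z)y_n
  R(z) = (1 + 7/10z)/(1 − 3/10z).

Need |R(x)|<1, x<0.
x=-1.46: |R|=0.0153
R=−1: 1+7/10x = −1+3/10x ⇒ -2/5x=2 ⇒ x=2/(-2/5)=-5.0000
Confirm numerically:
  x=-4.318: |R|=0.88115 <1
  x=-4.129: |R|=0.84437 <1
  x=-3.417: |R|=0.68732 <1
  x=-5.498: |R|=1.07519 >1
  x=-5.033: |R|=1.00526 >1
Interval (-5.0000, 0).

z* = -5.0000.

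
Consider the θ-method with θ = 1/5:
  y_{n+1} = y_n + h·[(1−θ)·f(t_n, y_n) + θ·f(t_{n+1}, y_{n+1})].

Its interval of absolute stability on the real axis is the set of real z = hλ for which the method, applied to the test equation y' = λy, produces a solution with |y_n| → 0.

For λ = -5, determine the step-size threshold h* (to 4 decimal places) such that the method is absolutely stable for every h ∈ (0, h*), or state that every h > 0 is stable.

(-3.3333,0); λ=-5 ⇒ h* = (10/3)/5 = 0.6667.

Set f=λy, z=hλ:
  y_{n+1} = y_n + z·[4/5·y_n + 1/5·y_{n+1}] ⇒ (1 − 1/5z)y_{n+1} = (1 + 4/5z)y_n
  ⇒ R(z) = (1 + 4/5z)/(1 − 1/5z).

Boundary: |R(x)|=1, x<0.
x=-1.22: |R|=0.0193
R=−1: 1+4/5x = −1+1/5x ⇒ -3/5x=2 ⇒ x=2/(-3/5)=-3.3333
Confirm numerically:
  x=-3.187: |R|=0.94638 <1
  x=-2.993: |R|=0.87226 <1
  x=-2.859: |R|=0.81893 <1
  x=-1.790: |R|=0.31811 <1
  x=-3.523: |R|=1.06676 >1
  x=-3.488: |R|=1.05467 >1
So |R|<1 on (-3.3333, 0).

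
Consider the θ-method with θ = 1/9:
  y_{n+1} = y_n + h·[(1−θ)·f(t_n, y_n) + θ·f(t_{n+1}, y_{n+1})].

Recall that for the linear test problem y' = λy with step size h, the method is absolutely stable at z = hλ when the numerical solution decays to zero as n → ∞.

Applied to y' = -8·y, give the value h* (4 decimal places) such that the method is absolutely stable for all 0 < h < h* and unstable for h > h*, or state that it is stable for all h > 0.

On y'=λy, z=hλ:
  y_{n+1} = y_n + z·[8/9·y_n + 1/9·y_{n+1}] ⇒ (1 − 1/9z)y_{n+1} = (1 + 8/9z)y_n
  so R(z) = (1 + 8/9z)/(1 − 1/9z).

Boundary: |R(x)|=1, x<0.
x=-1.41: |R|=0.2190
R=−1: 1+8/9x = −1+1/9x ⇒ -7/9x=2 ⇒ x=2/(-7/9)=-2.5714
Confirm numerically:
  x=-2.346: |R|=0.86092 <1
  x=-2.321: |R|=0.84516 <1
  x=-2.058: |R|=0.67499 <1
  x=-1.348: |R|=0.17240 <1
  x=-2.924: |R|=1.20698 >1
  x=-2.777: |R|=1.12219 >1
Stable set (-2.5714, 0).

(-2.5714,0); λ=-8 ⇒ h* = (18/7)/8 = 0.3214.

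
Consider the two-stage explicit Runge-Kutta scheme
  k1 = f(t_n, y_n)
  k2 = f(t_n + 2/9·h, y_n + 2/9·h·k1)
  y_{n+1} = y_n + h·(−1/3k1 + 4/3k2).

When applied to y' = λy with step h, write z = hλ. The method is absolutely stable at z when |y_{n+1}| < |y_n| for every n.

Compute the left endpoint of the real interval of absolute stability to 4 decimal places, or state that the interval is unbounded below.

On y'=λy, z=hλ:
  k1=λy_n ⇒ h·k1=z·y_n;  k2=λ(1+2/9z)y_n ⇒ h·k2=z(1+2/9z)y_n
  y_{n+1}/y_n = 1 − 1/3z + 4/3z(1+2/9z) = 1 + z + 8/27z²
  ⇒ R(z) = 1 + z + 8/27z².

Solve |R(x)|<1 on ℝ⁻.
x=-0.47: |R|=0.5955
R=1: x+8/27x²=0 ⇒ x=−27/8=-3.3750; min R=1−1/(4·8/27)=0.1562>−1
Confirm numerically:
  x=-2.766: |R|=0.50089 <1
  x=-2.324: |R|=0.27629 <1
  x=-2.155: |R|=0.22101 <1
  x=-1.419: |R|=0.17761 <1
  x=-3.816: |R|=1.49862 >1
  x=-3.773: |R|=1.44493 >1
Stable set (-3.3750, 0).

z* = -3.3750.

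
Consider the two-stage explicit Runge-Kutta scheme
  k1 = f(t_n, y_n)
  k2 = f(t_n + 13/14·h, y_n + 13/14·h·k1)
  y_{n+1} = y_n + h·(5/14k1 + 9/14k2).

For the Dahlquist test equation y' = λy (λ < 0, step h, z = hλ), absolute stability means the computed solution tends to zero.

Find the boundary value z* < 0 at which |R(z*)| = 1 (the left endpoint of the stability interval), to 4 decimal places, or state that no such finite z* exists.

With y'=λy (z=hλ):
  k1=λy_n ⇒ h·k1=z·y_n;  k2=λ(1+13/14z)y_n ⇒ h·k2=z(1+13/14z)y_n
  y_{n+1}/y_n = 1 + 5/14z + 9/14z(1+13/14z) = 1 + z + 117/196z²
  R(z) = 1 + z + 117/196z².

Find x<0 with |R(x)|<1.
x=-1.4: |R|=0.7700
R=1: x+117/196x²=0 ⇒ x=−196/117=-1.6752; min R=1−1/(4·117/196)=0.5812>−1
Confirm numerically:
  x=-0.989: |R|=0.59488 <1
  x=-0.754: |R|=0.58537 <1
  x=-0.752: |R|=0.58557 <1
  x=-2.030: |R|=1.42992 >1
  x=-1.972: |R|=1.34937 >1
  x=-1.856: |R|=1.20030 >1
Stable set (-1.6752, 0).

z* = -1.6752.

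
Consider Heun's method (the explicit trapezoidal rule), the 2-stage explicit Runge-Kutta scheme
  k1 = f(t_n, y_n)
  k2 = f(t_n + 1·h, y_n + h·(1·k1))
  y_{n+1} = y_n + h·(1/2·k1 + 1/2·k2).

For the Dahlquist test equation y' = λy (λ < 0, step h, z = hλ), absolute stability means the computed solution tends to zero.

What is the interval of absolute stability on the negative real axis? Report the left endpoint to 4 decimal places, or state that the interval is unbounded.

With y'=λy (z=hλ):
  order 2, 2-stage ⇒ R(z)=1+z+z^2/2
  (e.g. R(-1.19)=0.51805, |R|=0.51805)

Boundary: |R(x)|=1, x<0.
x=-1.19: |R|=0.5181
|R(-2.01)|=1.0100 |R(-0.65)|=0.5613 |R(-0.58)|=0.5882
Bisect:
  x_lo=-2.6100 |R|=1.7961  x_hi=-0.2089 |R|=0.8129
  mid=-1.40948 |R|=0.58384 →hi
  mid=-2.00975 |R|=1.00980 →lo
  mid=-1.70961 |R|=0.75178 →hi
  mid=-1.85968 |R|=0.86953 →hi
  mid=-1.93472 |R|=0.93685 →hi
  mid=-1.97223 |R|=0.97262 →hi
  mid=-1.99099 |R|=0.99103 →hi
  mid=-2.00037 |R|=1.00037 →lo
  mid=-1.99568 |R|=0.99569 →hi
  ...
  [-2.00008,-1.99993] ⇒ x*=-2.0000
Stable set (-2.0000, 0).

(-2.0000, 0).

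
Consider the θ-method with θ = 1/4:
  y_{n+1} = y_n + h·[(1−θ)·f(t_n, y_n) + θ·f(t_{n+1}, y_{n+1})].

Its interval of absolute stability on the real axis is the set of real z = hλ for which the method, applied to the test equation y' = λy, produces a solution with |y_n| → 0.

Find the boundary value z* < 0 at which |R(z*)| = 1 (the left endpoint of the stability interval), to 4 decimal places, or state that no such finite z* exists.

z* = -4.0000.

Test eqn y'=λy, z=hλ:
  y_{n+1} = y_n + z·[3/4·y_n + 1/4·y_{n+1}] ⇒ (1 − 1/4z)y_{n+1} = (1 + 3/4z)y_n
  R(z) = (1 + 3/4z)/(1 − 1/4z).

Solve |R(x)|<1 on ℝ⁻.
x=-1.18: |R|=0.0888
R=−1: 1+3/4x = −1+1/4x ⇒ -1/2x=2 ⇒ x=2/(-1/2)=-4.0000
Confirm numerically:
  x=-3.742: |R|=0.93335 <1
  x=-3.427: |R|=0.84570 <1
  x=-2.045: |R|=0.35318 <1
  x=-1.867: |R|=0.27288 <1
  x=-4.566: |R|=1.13215 >1
  x=-4.236: |R|=1.05731 >1
  x=-4.075: |R|=1.01858 >1
Interval (-4.0000, 0).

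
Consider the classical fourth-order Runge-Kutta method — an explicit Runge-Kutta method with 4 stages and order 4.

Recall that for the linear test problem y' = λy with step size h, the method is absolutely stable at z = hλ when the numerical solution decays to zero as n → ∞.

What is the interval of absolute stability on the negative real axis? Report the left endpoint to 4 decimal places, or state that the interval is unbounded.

On y'=λy, z=hλ:
  order 4, 4-stage ⇒ R(z)=1+z+z^2/2+z^3/6+z^4/24
  (e.g. R(-1.69)=0.27347, |R|=0.27347)

Boundary: |R(x)|=1, x<0.
x=-1.69: |R|=0.2735
|R(-2.72)|=0.9059 |R(-1.45)|=0.2773 |R(-0.67)|=0.5127
Bisect:
  x_lo=-3.2670 |R|=2.0048  x_hi=-0.3963 |R|=0.6729
  mid=-1.83166 |R|=0.29063 →hi
  mid=-2.54935 |R|=0.69877 →hi
  mid=-2.90820 |R|=1.20167 →lo
  mid=-2.72878 |R|=0.91808 →hi
  mid=-2.81849 |R|=1.05121 →lo
  mid=-2.77363 |R|=0.98256 →hi
  mid=-2.79606 |R|=1.01635 →lo
  ...
  [-2.78537,-2.78520] ⇒ x*=-2.7853
Stable set (-2.7853, 0).

z∈(-2.7853,0).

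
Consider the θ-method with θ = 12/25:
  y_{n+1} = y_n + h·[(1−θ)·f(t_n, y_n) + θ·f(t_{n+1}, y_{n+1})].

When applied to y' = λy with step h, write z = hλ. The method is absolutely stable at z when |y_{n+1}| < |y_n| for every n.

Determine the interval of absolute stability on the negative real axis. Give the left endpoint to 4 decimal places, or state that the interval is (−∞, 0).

(-50.0000, 0).

With y'=λy (z=hλ):
  y_{n+1} = y_n + z·[13/25·y_n + 12/25·y_{n+1}] ⇒ (1 − 12/25z)y_{n+1} = (1 + 13/25z)y_n
  so R(z) = (1 + 13/25z)/(1 − 12/25z).

Find x<0 with |R(x)|<1.
x=-1.6: |R|=0.0950
R=−1: 1+13/25x = −1+12/25x ⇒ -1/25x=2 ⇒ x=2/(-1/25)=-50.0000
Confirm numerically:
  x=-49.106: |R|=0.99854 <1
  x=-47.445: |R|=0.99570 <1
  x=-28.804: |R|=0.94281 <1
  x=-50.554: |R|=1.00088 >1
  x=-50.275: |R|=1.00044 >1
  x=-50.023: |R|=1.00004 >1
So |R|<1 on (-50.0000, 0).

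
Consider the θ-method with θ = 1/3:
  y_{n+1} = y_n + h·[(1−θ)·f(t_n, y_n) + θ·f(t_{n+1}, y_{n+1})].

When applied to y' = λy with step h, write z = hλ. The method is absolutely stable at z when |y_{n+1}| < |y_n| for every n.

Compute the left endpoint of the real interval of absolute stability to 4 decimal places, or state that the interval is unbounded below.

z* = -6.0000.

On y'=λy, z=hλ:
  y_{n+1} = y_n + z·[2/3·y_n + 1/3·y_{n+1}] ⇒ (1 − 1/3z)y_{n+1} = (1 + 2/3z)y_n
  Hence R(z) = (1 + 2/3z)/(1 − 1/3z).

Solve |R(x)|<1 on ℝ⁻.
x=-0.64: |R|=0.4725
R=−1: 1+2/3x = −1+1/3x ⇒ -1/3x=2 ⇒ x=2/(-1/3)=-6.0000
Confirm numerically:
  x=-5.700: |R|=0.96552 <1
  x=-5.481: |R|=0.93880 <1
  x=-4.146: |R|=0.74055 <1
  x=-3.343: |R|=0.58111 <1
  x=-6.381: |R|=1.04061 >1
  x=-6.250: |R|=1.02703 >1
Interval (-6.0000, 0).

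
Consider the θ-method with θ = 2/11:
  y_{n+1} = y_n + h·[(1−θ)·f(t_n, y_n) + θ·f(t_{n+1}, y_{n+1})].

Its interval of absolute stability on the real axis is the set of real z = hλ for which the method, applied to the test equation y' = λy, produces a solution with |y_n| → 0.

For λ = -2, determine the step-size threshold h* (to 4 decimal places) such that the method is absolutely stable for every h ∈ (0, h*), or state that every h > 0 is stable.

On y'=λy, z=hλ:
  y_{n+1} = y_n + z·[9/11·y_n + 2/11·y_{n+1}] ⇒ (1 − 2/11z)y_{n+1} = (1 + 9/11z)y_n
  so R(z) = (1 + 9/11z)/(1 − 2/11z).

Boundary: |R(x)|=1, x<0.
x=-0.64: |R|=0.4267
R=−1: 1+9/11x = −1+2/11x ⇒ -7/11x=2 ⇒ x=2/(-7/11)=-3.1429
Confirm numerically:
  x=-2.393: |R|=0.66749 <1
  x=-1.989: |R|=0.46074 <1
  x=-1.668: |R|=0.27985 <1
  x=-1.276: |R|=0.03571 <1
  x=-3.692: |R|=1.20909 >1
  x=-3.570: |R|=1.16483 >1
So |R|<1 on (-3.1429, 0).

(-3.1429,0); λ=-2 ⇒ h* = (22/7)/2 = 1.5714.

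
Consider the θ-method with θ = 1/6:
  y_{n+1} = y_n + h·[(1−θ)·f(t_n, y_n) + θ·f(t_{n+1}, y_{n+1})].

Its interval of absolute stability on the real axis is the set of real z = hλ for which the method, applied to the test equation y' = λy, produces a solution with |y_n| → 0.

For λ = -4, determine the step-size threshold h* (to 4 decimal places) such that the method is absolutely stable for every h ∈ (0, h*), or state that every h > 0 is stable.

(-3.0000,0); λ=-4 ⇒ h* = (3)/4 = 0.7500.

Set f=λy, z=hλ:
  y_{n+1} = y_n + z·[5/6·y_n + 1/6·y_{n+1}] ⇒ (1 − 1/6z)y_{n+1} = (1 + 5/6z)y_n
  ⇒ R(z) = (1 + 5/6z)/(1 − 1/6z).

Boundary: |R(x)|=1, x<0.
x=-1.74: |R|=0.3488
R=−1: 1+5/6x = −1+1/6x ⇒ -2/3x=2 ⇒ x=2/(-2/3)=-3.0000
Confirm numerically:
  x=-2.849: |R|=0.93174 <1
  x=-2.693: |R|=0.85874 <1
  x=-1.990: |R|=0.49437 <1
  x=-1.796: |R|=0.38225 <1
  x=-3.287: |R|=1.12361 >1
  x=-3.238: |R|=1.10305 >1
  x=-3.191: |R|=1.08312 >1
Interval (-3.0000, 0).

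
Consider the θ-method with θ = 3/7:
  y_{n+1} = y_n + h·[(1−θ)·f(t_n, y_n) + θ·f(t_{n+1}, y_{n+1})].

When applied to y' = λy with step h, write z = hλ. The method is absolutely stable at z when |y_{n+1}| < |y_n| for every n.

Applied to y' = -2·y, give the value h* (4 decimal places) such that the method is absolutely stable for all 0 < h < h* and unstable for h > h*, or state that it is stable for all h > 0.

(-14.0000,0); λ=-2 ⇒ h* = (14)/2 = 7.0000.

Set f=λy, z=hλ:
  y_{n+1} = y_n + z·[4/7·y_n + 3/7·y_{n+1}] ⇒ (1 − 3/7z)y_{n+1} = (1 + 4/7z)y_n
  R(z) = (1 + 4/7z)/(1 − 3/7z).

Find x<0 with |R(x)|<1.
x=-0.73: |R|=0.4440
R=−1: 1+4/7x = −1+3/7x ⇒ -1/7x=2 ⇒ x=2/(-1/7)=-14.0000
Confirm numerically:
  x=-13.722: |R|=0.99423 <1
  x=-8.587: |R|=0.83477 <1
  x=-6.978: |R|=0.74862 <1
  x=-6.891: |R|=0.74311 <1
  x=-14.561: |R|=1.01107 >1
  x=-14.166: |R|=1.00335 >1
So |R|<1 on (-14.0000, 0).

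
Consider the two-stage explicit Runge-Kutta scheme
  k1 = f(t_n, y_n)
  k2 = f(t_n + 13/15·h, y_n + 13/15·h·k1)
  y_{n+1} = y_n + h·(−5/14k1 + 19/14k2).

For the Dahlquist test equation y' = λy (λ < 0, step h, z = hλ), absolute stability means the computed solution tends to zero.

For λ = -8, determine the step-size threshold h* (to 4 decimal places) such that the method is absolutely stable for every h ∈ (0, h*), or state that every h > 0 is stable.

(-0.8502,0); λ=-8 ⇒ h* = (210/247)/8 = 0.1063.

Test eqn y'=λy, z=hλ:
  k1=λy_n ⇒ h·k1=z·y_n;  k2=λ(1+13/15z)y_n ⇒ h·k2=z(1+13/15z)y_n
  y_{n+1}/y_n = 1 − 5/14z + 19/14z(1+13/15z) = 1 + z + 247/210z²
  so R(z) = 1 + z + 247/210z².

Solve |R(x)|<1 on ℝ⁻.
x=-0.8: |R|=0.9528
R=1: x+247/210x²=0 ⇒ x=−210/247=-0.8502; min R=1−1/(4·247/210)=0.7874>−1
Confirm numerically:
  x=-0.692: |R|=0.87124 <1
  x=-0.668: |R|=0.85684 <1
  x=-0.575: |R|=0.81388 <1
  x=-1.329: |R|=1.74844 >1
  x=-1.323: |R|=1.73572 >1
  x=-1.313: |R|=1.71472 >1
Interval (-0.8502, 0).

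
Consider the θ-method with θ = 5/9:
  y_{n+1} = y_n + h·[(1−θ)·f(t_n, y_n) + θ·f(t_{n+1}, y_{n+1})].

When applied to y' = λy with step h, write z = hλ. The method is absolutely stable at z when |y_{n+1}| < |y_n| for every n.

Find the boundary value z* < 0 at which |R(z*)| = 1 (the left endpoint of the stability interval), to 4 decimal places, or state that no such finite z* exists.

Test eqn y'=λy, z=hλ:
  y_{n+1} = y_n + z·[4/9·y_n + 5/9·y_{n+1}] ⇒ (1 − 5/9z)y_{n+1} = (1 + 4/9z)y_n
  so R(z) = (1 + 4/9z)/(1 − 5/9z).

Solve |R(x)|<1 on ℝ⁻.
x=-1.18: |R|=0.2872
x=-2: |R|=0.0526
x=-10: |R|=0.5254
x=-100: |R|=0.7682
θ=5/9≥1/2 ⇒ |1+4/9x|<|1−5/9x| ∀x<0 ⇒ stable on all of ℝ⁻.

interval (−∞, 0).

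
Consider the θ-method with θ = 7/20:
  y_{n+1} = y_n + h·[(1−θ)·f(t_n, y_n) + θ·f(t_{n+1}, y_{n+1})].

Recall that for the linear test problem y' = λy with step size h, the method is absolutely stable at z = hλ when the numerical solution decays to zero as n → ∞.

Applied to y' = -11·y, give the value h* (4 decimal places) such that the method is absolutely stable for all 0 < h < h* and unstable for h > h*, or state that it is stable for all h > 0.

(-6.6667,0); λ=-11 ⇒ h* = (20/3)/11 = 0.6061.

On y'=λy, z=hλ:
  y_{n+1} = y_n + z·[13/20·y_n + 7/20·y_{n+1}] ⇒ (1 − 7/20z)y_{n+1} = (1 + 13/20z)y_n
  ⇒ R(z) = (1 + 13/20z)/(1 − 7/20z).

Boundary: |R(x)|=1, x<0.
x=-0.34: |R|=0.6962
R=−1: 1+13/20x = −1+7/20x ⇒ -3/10x=2 ⇒ x=2/(-3/10)=-6.6667
Confirm numerically:
  x=-5.792: |R|=0.91332 <1
  x=-5.532: |R|=0.88407 <1
  x=-5.213: |R|=0.84560 <1
  x=-4.141: |R|=0.69065 <1
  x=-6.900: |R|=1.02050 >1
  x=-6.780: |R|=1.01008 >1
  x=-6.710: |R|=1.00388 >1
Interval (-6.6667, 0).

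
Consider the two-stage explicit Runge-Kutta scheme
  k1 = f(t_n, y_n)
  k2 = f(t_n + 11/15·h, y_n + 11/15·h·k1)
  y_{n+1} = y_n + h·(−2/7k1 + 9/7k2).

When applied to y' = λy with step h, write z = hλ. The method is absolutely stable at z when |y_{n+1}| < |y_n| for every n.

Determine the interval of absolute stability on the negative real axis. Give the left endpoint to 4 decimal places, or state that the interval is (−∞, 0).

Set f=λy, z=hλ:
  k1=λy_n ⇒ h·k1=z·y_n;  k2=λ(1+11/15z)y_n ⇒ h·k2=z(1+11/15z)y_n
  y_{n+1}/y_n = 1 − 2/7z + 9/7z(1+11/15z) = 1 + z + 33/35z²
  ⇒ R(z) = 1 + z + 33/35z².

Boundary: |R(x)|=1, x<0.
x=-1.18: |R|=1.1328
R=1: x+33/35x²=0 ⇒ x=−35/33=-1.0606; min R=1−1/(4·33/35)=0.7348>−1
Confirm numerically:
  x=-0.883: |R|=0.85214 <1
  x=-0.754: |R|=0.78203 <1
  x=-0.568: |R|=0.73619 <1
  x=-1.611: |R|=1.83602 >1
  x=-1.137: |R|=1.08190 >1
Interval (-1.0606, 0).

z∈(-1.0606,0).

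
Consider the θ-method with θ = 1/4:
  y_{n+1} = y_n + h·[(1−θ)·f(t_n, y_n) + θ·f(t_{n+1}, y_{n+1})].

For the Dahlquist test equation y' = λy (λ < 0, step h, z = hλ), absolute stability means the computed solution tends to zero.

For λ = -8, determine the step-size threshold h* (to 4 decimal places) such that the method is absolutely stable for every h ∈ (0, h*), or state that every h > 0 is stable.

With y'=λy (z=hλ):
  y_{n+1} = y_n + z·[3/4·y_n + 1/4·y_{n+1}] ⇒ (1 − 1/4z)y_{n+1} = (1 + 3/4z)y_n
  Hence R(z) = (1 + 3/4z)/(1 − 1/4z).

Solve |R(x)|<1 on ℝ⁻.
x=-1.2: |R|=0.0769
R=−1: 1+3/4x = −1+1/4x ⇒ -1/2x=2 ⇒ x=2/(-1/2)=-4.0000
Confirm numerically:
  x=-3.502: |R|=0.86724 <1
  x=-2.748: |R|=0.62893 <1
  x=-2.199: |R|=0.41894 <1
  x=-1.839: |R|=0.25980 <1
  x=-4.508: |R|=1.11942 >1
  x=-4.146: |R|=1.03585 >1
So |R|<1 on (-4.0000, 0).

(-4.0000,0); λ=-8 ⇒ h* = (4)/8 = 0.5000.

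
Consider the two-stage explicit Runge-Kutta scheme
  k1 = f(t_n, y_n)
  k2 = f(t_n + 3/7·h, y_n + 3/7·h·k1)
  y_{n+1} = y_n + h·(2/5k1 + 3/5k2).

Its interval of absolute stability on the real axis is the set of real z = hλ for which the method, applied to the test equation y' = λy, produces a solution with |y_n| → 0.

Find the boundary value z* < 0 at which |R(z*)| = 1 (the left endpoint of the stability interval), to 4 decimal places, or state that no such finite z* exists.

On y'=λy, z=hλ:
  k1=λy_n ⇒ h·k1=z·y_n;  k2=λ(1+3/7z)y_n ⇒ h·k2=z(1+3/7z)y_n
  y_{n+1}/y_n = 1 + 2/5z + 3/5z(1+3/7z) = 1 + z + 9/35z²
  ⇒ R(z) = 1 + z + 9/35z².

Solve |R(x)|<1 on ℝ⁻.
x=-0.95: |R|=0.2821
R=1: x+9/35x²=0 ⇒ x=−35/9=-3.8889; min R=1−1/(4·9/35)=0.0278>−1
Confirm numerically:
  x=-3.127: |R|=0.38738 <1
  x=-2.562: |R|=0.12585 <1
  x=-2.032: |R|=0.02975 <1
  x=-4.486: |R|=1.68879 >1
  x=-4.453: |R|=1.64594 >1
  x=-3.925: |R|=1.03645 >1
Interval (-3.8889, 0).

z* = -3.8889.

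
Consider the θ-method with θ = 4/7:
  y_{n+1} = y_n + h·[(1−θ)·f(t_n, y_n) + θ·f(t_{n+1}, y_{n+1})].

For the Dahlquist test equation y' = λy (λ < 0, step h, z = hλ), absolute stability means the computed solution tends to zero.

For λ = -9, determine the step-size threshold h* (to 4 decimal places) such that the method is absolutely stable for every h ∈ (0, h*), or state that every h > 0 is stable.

(−∞, 0) — no finite endpoint. Any h>0 works for λ=-9.

Set f=λy, z=hλ:
  y_{n+1} = y_n + z·[3/7·y_n + 4/7·y_{n+1}] ⇒ (1 − 4/7z)y_{n+1} = (1 + 3/7z)y_n
  R(z) = (1 + 3/7z)/(1 − 4/7z).

Boundary: |R(x)|=1, x<0.
x=-1.27: |R|=0.2641
x=-2: |R|=0.0667
x=-10: |R|=0.4894
x=-100: |R|=0.7199
θ=4/7≥1/2 ⇒ |1+3/7x|<|1−4/7x| ∀x<0 ⇒ unbounded interval.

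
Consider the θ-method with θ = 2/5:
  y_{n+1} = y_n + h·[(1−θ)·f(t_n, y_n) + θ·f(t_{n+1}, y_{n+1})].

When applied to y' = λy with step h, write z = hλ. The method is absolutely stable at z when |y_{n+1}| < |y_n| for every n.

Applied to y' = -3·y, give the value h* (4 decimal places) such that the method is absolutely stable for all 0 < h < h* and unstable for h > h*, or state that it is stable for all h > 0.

On y'=λy, z=hλ:
  y_{n+1} = y_n + z·[3/5·y_n + 2/5·y_{n+1}] ⇒ (1 − 2/5z)y_{n+1} = (1 + 3/5z)y_n
  so R(z) = (1 + 3/5z)/(1 − 2/5z).

Boundary: |R(x)|=1, x<0.
x=-0.8: |R|=0.3939
R=−1: 1+3/5x = −1+2/5x ⇒ -1/5x=2 ⇒ x=2/(-1/5)=-10.0000
Confirm numerically:
  x=-8.206: |R|=0.91622 <1
  x=-6.445: |R|=0.80129 <1
  x=-6.159: |R|=0.77821 <1
  x=-5.337: |R|=0.70250 <1
  x=-10.371: |R|=1.01441 >1
  x=-10.177: |R|=1.00698 >1
  x=-10.164: |R|=1.00648 >1
Stable set (-10.0000, 0).

(-10.0000,0); λ=-3 ⇒ h* = (10)/3 = 3.3333.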